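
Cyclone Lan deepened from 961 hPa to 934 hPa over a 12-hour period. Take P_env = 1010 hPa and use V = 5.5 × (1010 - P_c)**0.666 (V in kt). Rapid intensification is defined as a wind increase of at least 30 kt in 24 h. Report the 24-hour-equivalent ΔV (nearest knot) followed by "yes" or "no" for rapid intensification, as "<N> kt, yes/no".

V₁: ΔP = 49, V ≈ 5.5 × 49^0.666 ≈ 73.46 kt.
V₂: ΔP = 76, V ≈ 5.5 × 76^0.666 ≈ 98.40 kt.
ΔV over 12 h = 24.94 kt → 24 h equivalent = 24.94 × 24/12 ≈ 49.88 kt.
50 kt ≥ 30 kt ⇒ rapid intensification.

50 kt, yes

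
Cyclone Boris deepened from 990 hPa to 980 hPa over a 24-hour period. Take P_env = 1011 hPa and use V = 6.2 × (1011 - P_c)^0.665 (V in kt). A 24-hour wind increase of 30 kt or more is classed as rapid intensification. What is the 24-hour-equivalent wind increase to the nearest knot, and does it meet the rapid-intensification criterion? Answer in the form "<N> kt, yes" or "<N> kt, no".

V₁: ΔP = 21, V ≈ 6.2 × 21^0.665 ≈ 46.95 kt.
V₂: ΔP = 31, V ≈ 6.2 × 31^0.665 ≈ 60.83 kt.
ΔV over 24 h = 13.88 kt → 24 h equivalent = 13.88 × 24/24 ≈ 13.88 kt.
14 kt < 30 kt ⇒ not rapid intensification.

14 kt, no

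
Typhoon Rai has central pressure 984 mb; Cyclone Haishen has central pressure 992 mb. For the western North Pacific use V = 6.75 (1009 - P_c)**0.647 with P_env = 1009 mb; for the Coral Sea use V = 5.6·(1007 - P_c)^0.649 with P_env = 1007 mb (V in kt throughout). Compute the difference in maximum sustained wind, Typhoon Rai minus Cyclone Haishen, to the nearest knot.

22 kt

Typhoon Rai: ΔP = 25; V ≈ 6.75 × 25^0.647 ≈ 54.17 kt.
Cyclone Haishen: ΔP = 15; V ≈ 5.6 × 15^0.649 ≈ 32.47 kt.
Difference ≈ 54.17 − 32.47 = 21.70 → 22 kt.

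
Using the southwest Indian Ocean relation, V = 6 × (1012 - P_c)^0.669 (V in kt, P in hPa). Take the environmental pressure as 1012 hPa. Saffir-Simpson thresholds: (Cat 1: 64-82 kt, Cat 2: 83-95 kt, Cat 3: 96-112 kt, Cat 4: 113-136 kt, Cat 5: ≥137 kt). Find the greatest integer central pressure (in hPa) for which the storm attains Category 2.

961 hPa

Category 2 begins at V = 83 kt.
Required ΔP = (83/6)^(1/0.669) = 13.833^1.495 ≈ 50.75 hPa.
P_c ≤ 1012 − 50.75 = 961.25, so the highest integer P_c is 961 hPa.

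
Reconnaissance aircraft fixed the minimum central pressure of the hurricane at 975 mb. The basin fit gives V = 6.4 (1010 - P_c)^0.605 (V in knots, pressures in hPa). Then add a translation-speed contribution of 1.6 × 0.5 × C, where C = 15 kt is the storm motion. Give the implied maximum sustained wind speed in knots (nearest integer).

ΔP = 1010 − 975 = 35 mb.
35^0.605 ≈ 8.593.
V ≈ 6.4 × 8.593 ≈ 55.0 kt.
Translation term: 1.6 × 0.5 × 15 = 12 kt.
Corrected V ≈ 67 kt → 67 kt.

67 kt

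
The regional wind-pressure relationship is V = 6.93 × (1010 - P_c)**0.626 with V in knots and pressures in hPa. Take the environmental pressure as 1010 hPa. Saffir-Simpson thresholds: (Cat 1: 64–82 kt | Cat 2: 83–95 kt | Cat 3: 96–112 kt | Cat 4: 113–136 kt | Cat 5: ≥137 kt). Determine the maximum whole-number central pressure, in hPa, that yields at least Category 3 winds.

Category 3 begins at V = 96 kt.
Required ΔP = (96/6.93)^(1/0.626) = 13.853^1.597 ≈ 66.61 hPa.
P_c ≤ 1010 − 66.61 = 943.39, so the highest integer P_c is 943 hPa.

943 hPa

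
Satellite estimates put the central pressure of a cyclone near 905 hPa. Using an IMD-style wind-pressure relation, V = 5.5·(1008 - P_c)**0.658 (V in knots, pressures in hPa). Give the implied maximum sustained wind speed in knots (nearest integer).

116 kt

ΔP = 1008 − 905 = 103 hPa.
103^0.658 ≈ 21.108.
V ≈ 5.5 × 21.108 ≈ 116.1 kt.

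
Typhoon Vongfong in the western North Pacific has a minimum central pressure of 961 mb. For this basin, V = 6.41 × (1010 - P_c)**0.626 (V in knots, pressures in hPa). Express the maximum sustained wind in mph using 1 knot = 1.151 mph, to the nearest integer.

ΔP = 1010 − 961 = 49 mb.
V ≈ 6.41 × 49^0.626 = 6.41 × 11.430 ≈ 73.269 kt.
73.269 × 1.151 ≈ 84.33 mph → 84 mph.

84 mph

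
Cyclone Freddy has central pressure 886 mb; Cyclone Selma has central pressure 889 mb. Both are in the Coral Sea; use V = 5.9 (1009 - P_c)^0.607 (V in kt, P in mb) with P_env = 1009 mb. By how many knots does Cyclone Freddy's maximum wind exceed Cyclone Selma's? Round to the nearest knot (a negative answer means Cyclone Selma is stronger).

Cyclone Freddy: ΔP = 123; V ≈ 5.9 × 123^0.607 ≈ 109.50 kt.
Cyclone Selma: ΔP = 120; V ≈ 5.9 × 120^0.607 ≈ 107.87 kt.
Difference ≈ 109.50 − 107.87 = 1.63 → 2 kt.

2 kt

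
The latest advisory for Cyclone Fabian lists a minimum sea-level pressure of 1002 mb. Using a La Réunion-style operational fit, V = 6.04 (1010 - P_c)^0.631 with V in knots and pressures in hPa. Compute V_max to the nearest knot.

ΔP = 1010 − 1002 = 8 mb.
8^0.631 ≈ 3.714.
V ≈ 6.04 × 3.714 ≈ 22.4 kt.

22 kt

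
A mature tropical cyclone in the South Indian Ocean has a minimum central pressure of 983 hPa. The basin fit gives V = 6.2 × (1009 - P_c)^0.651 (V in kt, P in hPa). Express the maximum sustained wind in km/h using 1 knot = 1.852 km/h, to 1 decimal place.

ΔP = 1009 − 983 = 26 hPa.
V ≈ 6.2 × 26^0.651 = 6.2 × 8.340 ≈ 51.706 kt.
51.706 × 1.852 ≈ 95.76 km/h → 95.8 km/h.

95.8 km/h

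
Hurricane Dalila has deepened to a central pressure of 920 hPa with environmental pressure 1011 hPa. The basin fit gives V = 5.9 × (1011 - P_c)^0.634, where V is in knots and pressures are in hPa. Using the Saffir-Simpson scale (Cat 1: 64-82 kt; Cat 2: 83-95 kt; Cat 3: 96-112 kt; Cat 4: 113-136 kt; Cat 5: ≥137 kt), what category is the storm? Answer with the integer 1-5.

ΔP = 1011 − 920 = 91 hPa.
V ≈ 5.9 × 91^0.634 = 5.9 × 17.46 ≈ 103 kt.
103 kt falls in the Category 3 band.

3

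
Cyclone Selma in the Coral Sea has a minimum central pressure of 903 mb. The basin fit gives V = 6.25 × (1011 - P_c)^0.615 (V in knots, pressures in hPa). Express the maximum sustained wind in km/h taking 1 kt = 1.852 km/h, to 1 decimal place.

ΔP = 1011 − 903 = 108 mb.
V ≈ 6.25 × 108^0.615 = 6.25 × 17.806 ≈ 111.285 kt.
111.285 × 1.852 ≈ 206.10 km/h → 206.1 km/h.

206.1 km/h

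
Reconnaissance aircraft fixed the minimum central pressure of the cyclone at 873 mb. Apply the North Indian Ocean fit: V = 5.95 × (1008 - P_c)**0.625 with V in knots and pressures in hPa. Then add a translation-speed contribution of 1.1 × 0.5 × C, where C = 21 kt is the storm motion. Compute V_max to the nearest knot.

139 kt

ΔP = 1008 − 873 = 135 mb.
135^0.625 ≈ 21.452.
V ≈ 5.95 × 21.452 ≈ 127.6 kt.
Translation term: 1.1 × 0.5 × 21 = 11.55 kt.
Corrected V ≈ 139.15 kt → 139 kt.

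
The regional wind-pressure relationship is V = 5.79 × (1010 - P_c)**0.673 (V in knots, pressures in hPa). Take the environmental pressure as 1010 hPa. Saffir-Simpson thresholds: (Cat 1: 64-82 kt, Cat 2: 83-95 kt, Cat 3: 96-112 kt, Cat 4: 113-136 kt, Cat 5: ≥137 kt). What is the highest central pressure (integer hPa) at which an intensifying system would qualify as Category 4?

927 hPa

Category 4 begins at V = 113 kt.
Required ΔP = (113/5.79)^(1/0.673) = 19.516^1.486 ≈ 82.68 hPa.
P_c ≤ 1010 − 82.68 = 927.32, so the highest integer P_c is 927 hPa.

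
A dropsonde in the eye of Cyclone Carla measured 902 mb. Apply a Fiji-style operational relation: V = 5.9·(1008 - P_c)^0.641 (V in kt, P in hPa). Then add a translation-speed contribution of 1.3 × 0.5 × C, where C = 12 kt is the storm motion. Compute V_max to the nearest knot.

ΔP = 1008 − 902 = 106 mb.
106^0.641 ≈ 19.871.
V ≈ 5.9 × 19.871 ≈ 117.2 kt.
Translation term: 1.3 × 0.5 × 12 = 7.8 kt.
Corrected V ≈ 125 kt → 125 kt.

125 kt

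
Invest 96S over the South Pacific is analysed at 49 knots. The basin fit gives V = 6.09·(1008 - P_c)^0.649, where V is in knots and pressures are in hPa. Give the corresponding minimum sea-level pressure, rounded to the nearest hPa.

983 hPa

ΔP = (V / 6.09)^(1/0.649) = (49/6.09)^1.541.
49/6.09 = 8.046; 8.046^1.541 ≈ 24.85 hPa.
P_c = 1008 − 24.85 = 983.15 ≈ 983 hPa.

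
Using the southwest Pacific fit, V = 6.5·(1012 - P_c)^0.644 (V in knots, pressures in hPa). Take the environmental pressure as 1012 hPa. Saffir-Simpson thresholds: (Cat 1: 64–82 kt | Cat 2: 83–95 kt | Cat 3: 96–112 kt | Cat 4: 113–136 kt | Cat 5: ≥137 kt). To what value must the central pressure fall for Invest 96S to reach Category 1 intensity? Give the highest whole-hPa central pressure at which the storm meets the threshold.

977 hPa

Category 1 begins at V = 64 kt.
Required ΔP = (64/6.5)^(1/0.644) = 9.846^1.553 ≈ 34.86 hPa.
P_c ≤ 1012 − 34.86 = 977.14, so the highest integer P_c is 977 hPa.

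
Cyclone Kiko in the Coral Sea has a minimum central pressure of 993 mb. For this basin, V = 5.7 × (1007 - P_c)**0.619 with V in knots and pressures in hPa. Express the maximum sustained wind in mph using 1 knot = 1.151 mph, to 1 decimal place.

ΔP = 1007 − 993 = 14 mb.
V ≈ 5.7 × 14^0.619 = 5.7 × 5.122 ≈ 29.196 kt.
29.196 × 1.151 ≈ 33.60 mph → 33.6 mph.

33.6 mph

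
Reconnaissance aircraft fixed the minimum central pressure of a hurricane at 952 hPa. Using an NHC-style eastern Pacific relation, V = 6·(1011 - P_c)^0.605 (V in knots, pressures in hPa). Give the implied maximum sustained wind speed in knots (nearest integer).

ΔP = 1011 − 952 = 59 hPa.
59^0.605 ≈ 11.786.
V ≈ 6 × 11.786 ≈ 70.7 kt.

71 kt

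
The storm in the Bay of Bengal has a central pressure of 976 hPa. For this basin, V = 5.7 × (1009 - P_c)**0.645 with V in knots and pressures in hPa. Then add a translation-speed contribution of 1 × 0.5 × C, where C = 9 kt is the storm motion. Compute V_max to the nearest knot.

ΔP = 1009 − 976 = 33 hPa.
33^0.645 ≈ 9.538.
V ≈ 5.7 × 9.538 ≈ 54.4 kt.
Translation term: 1 × 0.5 × 9 = 4.5 kt.
Corrected V ≈ 58.9 kt → 59 kt.

59 kt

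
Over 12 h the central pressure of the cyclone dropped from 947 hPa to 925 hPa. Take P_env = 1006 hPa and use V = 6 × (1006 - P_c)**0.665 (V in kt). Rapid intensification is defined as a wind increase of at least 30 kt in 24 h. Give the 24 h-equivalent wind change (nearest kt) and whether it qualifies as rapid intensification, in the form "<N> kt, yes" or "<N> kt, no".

V₁: ΔP = 59, V ≈ 6 × 59^0.665 ≈ 90.32 kt.
V₂: ΔP = 81, V ≈ 6 × 81^0.665 ≈ 111.50 kt.
ΔV over 12 h = 21.18 kt → 24 h equivalent = 21.18 × 24/12 ≈ 42.36 kt.
42 kt ≥ 30 kt ⇒ rapid intensification.

42 kt, yes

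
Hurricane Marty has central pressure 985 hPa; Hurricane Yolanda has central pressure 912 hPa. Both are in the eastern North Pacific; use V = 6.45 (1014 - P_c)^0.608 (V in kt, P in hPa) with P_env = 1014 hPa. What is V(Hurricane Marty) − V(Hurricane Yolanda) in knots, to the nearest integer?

Hurricane Marty: ΔP = 29; V ≈ 6.45 × 29^0.608 ≈ 49.97 kt.
Hurricane Yolanda: ΔP = 102; V ≈ 6.45 × 102^0.608 ≈ 107.35 kt.
Difference ≈ 49.97 − 107.35 = -57.38 → -57 kt.

-57 kt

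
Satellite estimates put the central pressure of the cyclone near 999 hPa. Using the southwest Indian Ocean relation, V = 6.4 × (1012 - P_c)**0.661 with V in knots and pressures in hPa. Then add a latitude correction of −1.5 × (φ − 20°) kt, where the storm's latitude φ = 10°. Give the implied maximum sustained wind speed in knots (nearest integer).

ΔP = 1012 − 999 = 13 hPa.
13^0.661 ≈ 5.449.
V ≈ 6.4 × 5.449 ≈ 34.9 kt.
Latitude correction: −1.5 × (10 − 20) = 15 kt.
Corrected V ≈ 49.9 kt → 50 kt.

50 kt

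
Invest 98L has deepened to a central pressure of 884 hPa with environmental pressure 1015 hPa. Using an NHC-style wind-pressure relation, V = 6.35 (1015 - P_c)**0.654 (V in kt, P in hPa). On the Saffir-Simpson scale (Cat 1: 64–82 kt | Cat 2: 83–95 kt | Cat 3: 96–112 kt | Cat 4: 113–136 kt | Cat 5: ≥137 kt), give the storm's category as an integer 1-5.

ΔP = 1015 − 884 = 131 hPa.
V ≈ 6.35 × 131^0.654 = 6.35 × 24.25 ≈ 154 kt.
154 kt falls in the Category 5 band.

5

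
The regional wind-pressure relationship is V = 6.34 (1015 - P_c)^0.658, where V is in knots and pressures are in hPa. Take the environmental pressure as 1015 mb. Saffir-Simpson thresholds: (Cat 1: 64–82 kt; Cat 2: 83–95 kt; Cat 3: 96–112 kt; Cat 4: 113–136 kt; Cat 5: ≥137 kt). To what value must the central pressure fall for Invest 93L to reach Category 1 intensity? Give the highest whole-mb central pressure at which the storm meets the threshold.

Category 1 begins at V = 64 kt.
Required ΔP = (64/6.34)^(1/0.658) = 10.095^1.520 ≈ 33.57 mb.
P_c ≤ 1015 − 33.57 = 981.43, so the highest integer P_c is 981 mb.

981 mb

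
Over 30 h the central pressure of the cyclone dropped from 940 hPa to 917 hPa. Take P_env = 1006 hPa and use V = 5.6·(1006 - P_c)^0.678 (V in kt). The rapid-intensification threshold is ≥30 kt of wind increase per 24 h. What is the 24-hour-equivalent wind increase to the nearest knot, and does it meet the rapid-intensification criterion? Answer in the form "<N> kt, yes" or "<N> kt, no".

V₁: ΔP = 66, V ≈ 5.6 × 66^0.678 ≈ 95.90 kt.
V₂: ΔP = 89, V ≈ 5.6 × 89^0.678 ≈ 117.46 kt.
ΔV over 30 h = 21.56 kt → 24 h equivalent = 21.56 × 24/30 ≈ 17.25 kt.
17 kt < 30 kt ⇒ not rapid intensification.

17 kt, no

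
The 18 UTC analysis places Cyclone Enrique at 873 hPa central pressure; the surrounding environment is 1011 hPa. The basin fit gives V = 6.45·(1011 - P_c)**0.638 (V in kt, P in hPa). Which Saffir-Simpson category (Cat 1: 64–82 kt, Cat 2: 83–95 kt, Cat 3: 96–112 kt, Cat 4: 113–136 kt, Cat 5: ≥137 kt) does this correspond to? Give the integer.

ΔP = 1011 − 873 = 138 hPa.
V ≈ 6.45 × 138^0.638 = 6.45 × 23.19 ≈ 150 kt.
150 kt falls in the Category 5 band.

5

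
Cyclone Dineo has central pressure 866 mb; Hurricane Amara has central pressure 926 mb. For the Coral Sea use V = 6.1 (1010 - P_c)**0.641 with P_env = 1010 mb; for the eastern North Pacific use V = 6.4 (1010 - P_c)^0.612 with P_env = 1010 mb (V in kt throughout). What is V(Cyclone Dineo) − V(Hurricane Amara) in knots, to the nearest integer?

Cyclone Dineo: ΔP = 144; V ≈ 6.1 × 144^0.641 ≈ 147.52 kt.
Hurricane Amara: ΔP = 84; V ≈ 6.4 × 84^0.612 ≈ 96.35 kt.
Difference ≈ 147.52 − 96.35 = 51.17 → 51 kt.

51 kt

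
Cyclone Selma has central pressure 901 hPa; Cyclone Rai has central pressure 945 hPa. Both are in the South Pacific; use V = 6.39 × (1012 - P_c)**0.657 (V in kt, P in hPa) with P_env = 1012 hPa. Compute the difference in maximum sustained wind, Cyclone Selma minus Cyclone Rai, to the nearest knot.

Cyclone Selma: ΔP = 111; V ≈ 6.39 × 111^0.657 ≈ 141.02 kt.
Cyclone Rai: ΔP = 67; V ≈ 6.39 × 67^0.657 ≈ 101.21 kt.
Difference ≈ 141.02 − 101.21 = 39.81 → 40 kt.

40 kt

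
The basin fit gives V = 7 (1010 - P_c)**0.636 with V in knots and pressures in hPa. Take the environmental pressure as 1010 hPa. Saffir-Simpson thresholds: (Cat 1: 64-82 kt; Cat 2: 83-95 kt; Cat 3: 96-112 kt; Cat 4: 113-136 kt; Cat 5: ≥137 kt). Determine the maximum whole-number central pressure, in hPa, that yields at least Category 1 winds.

Category 1 begins at V = 64 kt.
Required ΔP = (64/7)^(1/0.636) = 9.143^1.572 ≈ 32.44 hPa.
P_c ≤ 1010 − 32.44 = 977.56, so the highest integer P_c is 977 hPa.

977 hPa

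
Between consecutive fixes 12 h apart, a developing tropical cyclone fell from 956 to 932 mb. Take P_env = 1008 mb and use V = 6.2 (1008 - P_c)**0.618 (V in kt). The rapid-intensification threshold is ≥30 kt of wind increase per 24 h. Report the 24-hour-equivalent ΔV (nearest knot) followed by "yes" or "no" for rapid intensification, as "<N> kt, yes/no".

38 kt, yes

V₁: ΔP = 52, V ≈ 6.2 × 52^0.618 ≈ 71.27 kt.
V₂: ΔP = 76, V ≈ 6.2 × 76^0.618 ≈ 90.10 kt.
ΔV over 12 h = 18.83 kt → 24 h equivalent = 18.83 × 24/12 ≈ 37.66 kt.
38 kt ≥ 30 kt ⇒ rapid intensification.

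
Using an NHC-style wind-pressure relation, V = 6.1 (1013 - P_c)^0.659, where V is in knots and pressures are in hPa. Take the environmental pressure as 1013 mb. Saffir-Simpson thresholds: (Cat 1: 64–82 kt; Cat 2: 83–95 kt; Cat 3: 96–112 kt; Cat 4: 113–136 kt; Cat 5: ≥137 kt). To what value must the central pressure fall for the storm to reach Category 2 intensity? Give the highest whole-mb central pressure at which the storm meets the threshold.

Category 2 begins at V = 83 kt.
Required ΔP = (83/6.1)^(1/0.659) = 13.607^1.517 ≈ 52.53 mb.
P_c ≤ 1013 − 52.53 = 960.47, so the highest integer P_c is 960 mb.

960 mb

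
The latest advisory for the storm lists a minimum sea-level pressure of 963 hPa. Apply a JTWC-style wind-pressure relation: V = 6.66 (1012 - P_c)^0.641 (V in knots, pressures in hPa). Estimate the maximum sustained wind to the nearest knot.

ΔP = 1012 − 963 = 49 hPa.
49^0.641 ≈ 12.118.
V ≈ 6.66 × 12.118 ≈ 80.7 kt.

81 kt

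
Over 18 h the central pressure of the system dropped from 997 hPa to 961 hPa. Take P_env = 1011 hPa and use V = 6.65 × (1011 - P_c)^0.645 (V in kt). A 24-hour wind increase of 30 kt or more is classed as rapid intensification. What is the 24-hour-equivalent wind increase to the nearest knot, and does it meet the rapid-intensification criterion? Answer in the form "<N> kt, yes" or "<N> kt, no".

V₁: ΔP = 14, V ≈ 6.65 × 14^0.645 ≈ 36.48 kt.
V₂: ΔP = 50, V ≈ 6.65 × 50^0.645 ≈ 82.92 kt.
ΔV over 18 h = 46.44 kt → 24 h equivalent = 46.44 × 24/18 ≈ 61.92 kt.
62 kt ≥ 30 kt ⇒ rapid intensification.

62 kt, yes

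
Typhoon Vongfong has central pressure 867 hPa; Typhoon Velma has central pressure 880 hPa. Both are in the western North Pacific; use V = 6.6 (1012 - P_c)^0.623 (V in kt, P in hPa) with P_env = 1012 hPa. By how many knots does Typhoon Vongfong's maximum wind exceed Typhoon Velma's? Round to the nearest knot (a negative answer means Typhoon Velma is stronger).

8 kt

Typhoon Vongfong: ΔP = 145; V ≈ 6.6 × 145^0.623 ≈ 146.58 kt.
Typhoon Velma: ΔP = 132; V ≈ 6.6 × 132^0.623 ≈ 138.25 kt.
Difference ≈ 146.58 − 138.25 = 8.33 → 8 kt.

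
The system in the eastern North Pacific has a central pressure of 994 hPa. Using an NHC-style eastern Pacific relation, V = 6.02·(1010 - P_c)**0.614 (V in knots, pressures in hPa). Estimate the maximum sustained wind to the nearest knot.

33 kt

ΔP = 1010 − 994 = 16 hPa.
16^0.614 ≈ 5.487.
V ≈ 6.02 × 5.487 ≈ 33.0 kt.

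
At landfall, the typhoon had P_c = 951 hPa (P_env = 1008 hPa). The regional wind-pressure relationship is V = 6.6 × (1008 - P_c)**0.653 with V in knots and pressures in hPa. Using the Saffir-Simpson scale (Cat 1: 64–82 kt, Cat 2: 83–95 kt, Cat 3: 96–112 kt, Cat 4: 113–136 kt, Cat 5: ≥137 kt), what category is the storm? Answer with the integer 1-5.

ΔP = 1008 − 951 = 57 hPa.
V ≈ 6.6 × 57^0.653 = 6.6 × 14.01 ≈ 92 kt.
92 kt falls in the Category 2 band.

2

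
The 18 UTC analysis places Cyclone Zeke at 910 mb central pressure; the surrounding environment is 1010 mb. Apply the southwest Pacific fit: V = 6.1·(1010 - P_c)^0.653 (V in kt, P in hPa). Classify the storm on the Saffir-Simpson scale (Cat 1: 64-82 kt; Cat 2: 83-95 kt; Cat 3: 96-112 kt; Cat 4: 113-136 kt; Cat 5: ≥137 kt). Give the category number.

4

ΔP = 1010 − 910 = 100 mb.
V ≈ 6.1 × 100^0.653 = 6.1 × 20.23 ≈ 123 kt.
123 kt falls in the Category 4 band.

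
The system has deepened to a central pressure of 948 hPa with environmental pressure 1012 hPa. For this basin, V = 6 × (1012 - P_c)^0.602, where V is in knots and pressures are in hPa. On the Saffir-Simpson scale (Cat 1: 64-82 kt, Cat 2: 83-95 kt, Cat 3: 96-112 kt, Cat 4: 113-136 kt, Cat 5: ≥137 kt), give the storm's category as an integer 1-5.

ΔP = 1012 − 948 = 64 hPa.
V ≈ 6 × 64^0.602 = 6 × 12.23 ≈ 73 kt.
73 kt falls in the Category 1 band.

1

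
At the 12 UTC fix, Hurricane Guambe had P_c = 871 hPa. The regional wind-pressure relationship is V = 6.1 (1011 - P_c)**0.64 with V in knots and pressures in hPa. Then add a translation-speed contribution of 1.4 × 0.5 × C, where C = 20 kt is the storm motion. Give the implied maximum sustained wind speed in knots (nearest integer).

158 kt

ΔP = 1011 − 871 = 140 hPa.
140^0.64 ≈ 23.633.
V ≈ 6.1 × 23.633 ≈ 144.2 kt.
Translation term: 1.4 × 0.5 × 20 = 14 kt.
Corrected V ≈ 158.2 kt → 158 kt.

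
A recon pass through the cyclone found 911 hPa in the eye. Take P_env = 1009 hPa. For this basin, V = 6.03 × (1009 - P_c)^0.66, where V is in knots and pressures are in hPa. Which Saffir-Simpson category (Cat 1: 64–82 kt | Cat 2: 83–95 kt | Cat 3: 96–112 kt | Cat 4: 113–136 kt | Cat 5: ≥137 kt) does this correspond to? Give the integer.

4

ΔP = 1009 − 911 = 98 hPa.
V ≈ 6.03 × 98^0.66 = 6.03 × 20.62 ≈ 124 kt.
124 kt falls in the Category 4 band.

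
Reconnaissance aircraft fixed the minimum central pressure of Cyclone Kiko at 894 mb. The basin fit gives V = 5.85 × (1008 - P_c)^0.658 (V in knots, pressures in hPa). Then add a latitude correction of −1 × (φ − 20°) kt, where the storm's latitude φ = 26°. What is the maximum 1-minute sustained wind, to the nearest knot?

ΔP = 1008 − 894 = 114 mb.
114^0.658 ≈ 22.565.
V ≈ 5.85 × 22.565 ≈ 132.0 kt.
Latitude correction: −1 × (26 − 20) = -6 kt.
Corrected V ≈ 126 kt → 126 kt.

126 kt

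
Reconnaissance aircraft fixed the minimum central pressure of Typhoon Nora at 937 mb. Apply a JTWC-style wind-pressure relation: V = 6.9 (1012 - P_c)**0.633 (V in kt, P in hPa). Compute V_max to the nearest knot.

106 kt

ΔP = 1012 − 937 = 75 mb.
75^0.633 ≈ 15.378.
V ≈ 6.9 × 15.378 ≈ 106.1 kt.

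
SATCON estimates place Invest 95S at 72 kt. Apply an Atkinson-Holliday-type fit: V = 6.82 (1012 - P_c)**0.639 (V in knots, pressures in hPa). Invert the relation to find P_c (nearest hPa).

972 hPa

ΔP = (V / 6.82)^(1/0.639) = (72/6.82)^1.565.
72/6.82 = 10.557; 10.557^1.565 ≈ 39.98 hPa.
P_c = 1012 − 39.98 = 972.02 ≈ 972 hPa.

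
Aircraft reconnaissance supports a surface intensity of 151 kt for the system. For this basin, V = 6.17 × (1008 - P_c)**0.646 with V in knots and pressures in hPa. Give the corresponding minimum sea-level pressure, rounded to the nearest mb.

ΔP = (V / 6.17)^(1/0.646) = (151/6.17)^1.548.
151/6.17 = 24.473; 24.473^1.548 ≈ 141.15 mb.
P_c = 1008 − 141.15 = 866.85 ≈ 867 mb.

867 mb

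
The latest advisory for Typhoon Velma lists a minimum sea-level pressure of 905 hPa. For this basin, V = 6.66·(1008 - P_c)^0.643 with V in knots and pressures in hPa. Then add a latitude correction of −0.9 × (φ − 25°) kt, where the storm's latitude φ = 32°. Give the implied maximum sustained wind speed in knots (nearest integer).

125 kt

ΔP = 1008 − 905 = 103 hPa.
103^0.643 ≈ 19.690.
V ≈ 6.66 × 19.690 ≈ 131.1 kt.
Latitude correction: −0.9 × (32 − 25) = -6.3 kt.
Corrected V ≈ 124.8 kt → 125 kt.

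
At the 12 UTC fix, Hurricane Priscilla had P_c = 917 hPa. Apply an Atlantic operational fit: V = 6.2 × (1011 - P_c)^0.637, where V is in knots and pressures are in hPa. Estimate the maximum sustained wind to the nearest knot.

ΔP = 1011 − 917 = 94 hPa.
94^0.637 ≈ 18.067.
V ≈ 6.2 × 18.067 ≈ 112.0 kt.

112 kt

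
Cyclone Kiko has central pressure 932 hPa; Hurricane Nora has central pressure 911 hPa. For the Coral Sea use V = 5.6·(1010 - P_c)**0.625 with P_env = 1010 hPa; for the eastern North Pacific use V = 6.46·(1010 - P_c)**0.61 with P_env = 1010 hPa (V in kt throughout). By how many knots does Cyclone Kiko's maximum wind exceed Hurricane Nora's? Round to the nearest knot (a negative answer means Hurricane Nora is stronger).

Cyclone Kiko: ΔP = 78; V ≈ 5.6 × 78^0.625 ≈ 85.26 kt.
Hurricane Nora: ΔP = 99; V ≈ 6.46 × 99^0.61 ≈ 106.55 kt.
Difference ≈ 85.26 − 106.55 = -21.29 → -21 kt.

-21 kt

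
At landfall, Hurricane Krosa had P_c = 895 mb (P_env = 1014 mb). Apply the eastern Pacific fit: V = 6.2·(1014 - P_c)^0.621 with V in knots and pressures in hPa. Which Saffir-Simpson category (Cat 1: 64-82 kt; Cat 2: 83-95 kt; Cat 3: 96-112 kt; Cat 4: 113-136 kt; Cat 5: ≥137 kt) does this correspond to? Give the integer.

ΔP = 1014 − 895 = 119 mb.
V ≈ 6.2 × 119^0.621 = 6.2 × 19.45 ≈ 121 kt.
121 kt falls in the Category 4 band.

4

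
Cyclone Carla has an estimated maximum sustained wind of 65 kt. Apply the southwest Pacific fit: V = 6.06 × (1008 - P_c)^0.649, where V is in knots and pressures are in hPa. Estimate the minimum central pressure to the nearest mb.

969 mb

ΔP = (V / 6.06)^(1/0.649) = (65/6.06)^1.541.
65/6.06 = 10.726; 10.726^1.541 ≈ 38.70 mb.
P_c = 1008 − 38.70 = 969.30 ≈ 969 mb.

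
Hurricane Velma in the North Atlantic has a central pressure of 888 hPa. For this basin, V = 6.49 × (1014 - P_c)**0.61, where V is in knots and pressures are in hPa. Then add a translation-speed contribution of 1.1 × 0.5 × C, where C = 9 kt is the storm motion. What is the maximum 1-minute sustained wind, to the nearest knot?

129 kt

ΔP = 1014 − 888 = 126 hPa.
126^0.61 ≈ 19.108.
V ≈ 6.49 × 19.108 ≈ 124.0 kt.
Translation term: 1.1 × 0.5 × 9 = 4.95 kt.
Corrected V ≈ 128.95 kt → 129 kt.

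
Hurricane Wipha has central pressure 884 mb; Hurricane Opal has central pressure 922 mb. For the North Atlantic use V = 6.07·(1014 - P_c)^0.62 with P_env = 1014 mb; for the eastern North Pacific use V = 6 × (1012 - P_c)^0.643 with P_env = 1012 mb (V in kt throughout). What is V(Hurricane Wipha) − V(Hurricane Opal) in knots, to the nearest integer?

16 kt

Hurricane Wipha: ΔP = 130; V ≈ 6.07 × 130^0.62 ≈ 124.12 kt.
Hurricane Opal: ΔP = 90; V ≈ 6 × 90^0.643 ≈ 108.33 kt.
Difference ≈ 124.12 − 108.33 = 15.79 → 16 kt.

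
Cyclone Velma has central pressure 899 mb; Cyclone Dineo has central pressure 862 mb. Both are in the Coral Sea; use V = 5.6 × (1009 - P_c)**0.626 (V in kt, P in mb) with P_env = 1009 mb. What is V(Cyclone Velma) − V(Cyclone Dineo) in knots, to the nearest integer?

Cyclone Velma: ΔP = 110; V ≈ 5.6 × 110^0.626 ≈ 106.19 kt.
Cyclone Dineo: ΔP = 147; V ≈ 5.6 × 147^0.626 ≈ 127.33 kt.
Difference ≈ 106.19 − 127.33 = -21.14 → -21 kt.

-21 kt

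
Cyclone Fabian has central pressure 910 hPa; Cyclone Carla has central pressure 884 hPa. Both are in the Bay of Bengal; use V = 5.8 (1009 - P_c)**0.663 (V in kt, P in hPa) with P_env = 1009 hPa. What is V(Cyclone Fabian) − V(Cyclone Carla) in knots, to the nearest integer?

Cyclone Fabian: ΔP = 99; V ≈ 5.8 × 99^0.663 ≈ 122.05 kt.
Cyclone Carla: ΔP = 125; V ≈ 5.8 × 125^0.663 ≈ 142.46 kt.
Difference ≈ 122.05 − 142.46 = -20.41 → -20 kt.

-20 kt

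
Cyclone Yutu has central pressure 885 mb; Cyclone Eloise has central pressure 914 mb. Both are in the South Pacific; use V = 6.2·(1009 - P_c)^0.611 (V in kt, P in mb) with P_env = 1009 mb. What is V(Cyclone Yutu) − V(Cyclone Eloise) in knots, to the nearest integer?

Cyclone Yutu: ΔP = 124; V ≈ 6.2 × 124^0.611 ≈ 117.89 kt.
Cyclone Eloise: ΔP = 95; V ≈ 6.2 × 95^0.611 ≈ 100.18 kt.
Difference ≈ 117.89 − 100.18 = 17.71 → 18 kt.

18 kt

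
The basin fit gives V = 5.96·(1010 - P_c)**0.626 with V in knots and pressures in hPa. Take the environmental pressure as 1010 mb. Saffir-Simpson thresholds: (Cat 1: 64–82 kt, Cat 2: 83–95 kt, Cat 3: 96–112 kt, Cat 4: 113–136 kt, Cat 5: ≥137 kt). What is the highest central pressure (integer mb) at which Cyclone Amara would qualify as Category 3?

925 mb

Category 3 begins at V = 96 kt.
Required ΔP = (96/5.96)^(1/0.626) = 16.107^1.597 ≈ 84.75 mb.
P_c ≤ 1010 − 84.75 = 925.25, so the highest integer P_c is 925 mb.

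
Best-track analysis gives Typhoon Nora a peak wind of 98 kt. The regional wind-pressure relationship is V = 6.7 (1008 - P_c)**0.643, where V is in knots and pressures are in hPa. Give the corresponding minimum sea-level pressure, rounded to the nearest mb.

ΔP = (V / 6.7)^(1/0.643) = (98/6.7)^1.555.
98/6.7 = 14.627; 14.627^1.555 ≈ 64.87 mb.
P_c = 1008 − 64.87 = 943.13 ≈ 943 mb.

943 mb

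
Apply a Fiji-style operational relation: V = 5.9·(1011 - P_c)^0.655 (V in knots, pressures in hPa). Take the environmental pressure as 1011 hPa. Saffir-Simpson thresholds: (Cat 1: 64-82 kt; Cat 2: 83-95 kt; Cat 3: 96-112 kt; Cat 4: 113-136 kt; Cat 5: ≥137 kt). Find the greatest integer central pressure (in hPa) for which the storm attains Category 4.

920 hPa

Category 4 begins at V = 113 kt.
Required ΔP = (113/5.9)^(1/0.655) = 19.153^1.527 ≈ 90.70 hPa.
P_c ≤ 1011 − 90.70 = 920.30, so the highest integer P_c is 920 hPa.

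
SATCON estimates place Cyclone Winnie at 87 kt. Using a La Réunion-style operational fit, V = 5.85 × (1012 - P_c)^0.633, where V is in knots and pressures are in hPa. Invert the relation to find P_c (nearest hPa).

ΔP = (V / 5.85)^(1/0.633) = (87/5.85)^1.580.
87/5.85 = 14.872; 14.872^1.580 ≈ 71.13 hPa.
P_c = 1012 − 71.13 = 940.87 ≈ 941 hPa.

941 hPa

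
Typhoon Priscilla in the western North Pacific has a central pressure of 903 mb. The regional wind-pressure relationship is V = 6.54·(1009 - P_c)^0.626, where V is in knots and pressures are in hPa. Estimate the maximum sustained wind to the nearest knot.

121 kt

ΔP = 1009 − 903 = 106 mb.
106^0.626 ≈ 18.529.
V ≈ 6.54 × 18.529 ≈ 121.2 kt.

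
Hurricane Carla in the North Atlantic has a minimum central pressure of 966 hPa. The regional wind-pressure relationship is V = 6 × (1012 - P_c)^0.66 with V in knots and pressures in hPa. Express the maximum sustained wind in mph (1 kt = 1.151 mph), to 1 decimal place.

ΔP = 1012 − 966 = 46 hPa.
V ≈ 6 × 46^0.66 = 6 × 12.515 ≈ 75.088 kt.
75.088 × 1.151 ≈ 86.43 mph → 86.4 mph.

86.4 mph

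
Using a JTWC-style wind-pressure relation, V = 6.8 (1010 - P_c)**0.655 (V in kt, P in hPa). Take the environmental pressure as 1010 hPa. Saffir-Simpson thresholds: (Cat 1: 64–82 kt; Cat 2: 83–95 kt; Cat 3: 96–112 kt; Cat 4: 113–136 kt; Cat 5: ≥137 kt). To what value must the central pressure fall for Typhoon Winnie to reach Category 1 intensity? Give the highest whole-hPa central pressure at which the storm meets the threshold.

979 hPa

Category 1 begins at V = 64 kt.
Required ΔP = (64/6.8)^(1/0.655) = 9.412^1.527 ≈ 30.66 hPa.
P_c ≤ 1010 − 30.66 = 979.34, so the highest integer P_c is 979 hPa.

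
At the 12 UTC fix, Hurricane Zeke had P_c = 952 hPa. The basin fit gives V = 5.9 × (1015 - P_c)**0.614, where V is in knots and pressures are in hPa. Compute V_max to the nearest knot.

ΔP = 1015 − 952 = 63 hPa.
63^0.614 ≈ 12.729.
V ≈ 5.9 × 12.729 ≈ 75.1 kt.

75 kt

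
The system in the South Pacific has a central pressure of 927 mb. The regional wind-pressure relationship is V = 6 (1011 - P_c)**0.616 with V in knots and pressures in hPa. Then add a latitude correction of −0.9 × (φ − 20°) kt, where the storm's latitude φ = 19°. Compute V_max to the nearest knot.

93 kt

ΔP = 1011 − 927 = 84 mb.
84^0.616 ≈ 15.323.
V ≈ 6 × 15.323 ≈ 91.9 kt.
Latitude correction: −0.9 × (19 − 20) = 0.9 kt.
Corrected V ≈ 92.8 kt → 93 kt.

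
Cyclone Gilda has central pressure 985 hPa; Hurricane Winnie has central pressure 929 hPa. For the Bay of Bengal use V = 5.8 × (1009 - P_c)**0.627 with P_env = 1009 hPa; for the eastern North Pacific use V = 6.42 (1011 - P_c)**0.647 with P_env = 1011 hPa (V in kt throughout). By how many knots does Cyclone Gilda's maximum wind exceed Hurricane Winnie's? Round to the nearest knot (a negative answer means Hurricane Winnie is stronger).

-69 kt

Cyclone Gilda: ΔP = 24; V ≈ 5.8 × 24^0.627 ≈ 42.54 kt.
Hurricane Winnie: ΔP = 82; V ≈ 6.42 × 82^0.647 ≈ 111.11 kt.
Difference ≈ 42.54 − 111.11 = -68.57 → -69 kt.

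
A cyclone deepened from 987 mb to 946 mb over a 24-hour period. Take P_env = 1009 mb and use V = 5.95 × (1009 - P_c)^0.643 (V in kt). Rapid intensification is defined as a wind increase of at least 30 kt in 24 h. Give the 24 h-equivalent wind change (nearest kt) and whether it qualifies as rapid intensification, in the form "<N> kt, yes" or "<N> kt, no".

42 kt, yes

V₁: ΔP = 22, V ≈ 5.95 × 22^0.643 ≈ 43.42 kt.
V₂: ΔP = 63, V ≈ 5.95 × 63^0.643 ≈ 85.41 kt.
ΔV over 24 h = 41.99 kt → 24 h equivalent = 41.99 × 24/24 ≈ 41.99 kt.
42 kt ≥ 30 kt ⇒ rapid intensification.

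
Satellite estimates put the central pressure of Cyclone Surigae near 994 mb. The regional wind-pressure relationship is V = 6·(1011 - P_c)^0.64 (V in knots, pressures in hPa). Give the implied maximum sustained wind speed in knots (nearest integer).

ΔP = 1011 − 994 = 17 mb.
17^0.64 ≈ 6.130.
V ≈ 6 × 6.130 ≈ 36.8 kt.

37 kt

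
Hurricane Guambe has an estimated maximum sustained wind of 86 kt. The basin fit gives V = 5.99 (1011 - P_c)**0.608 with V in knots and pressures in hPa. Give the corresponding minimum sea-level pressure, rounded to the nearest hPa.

ΔP = (V / 5.99)^(1/0.608) = (86/5.99)^1.645.
86/5.99 = 14.357; 14.357^1.645 ≈ 80.00 hPa.
P_c = 1011 − 80.00 = 931.00 ≈ 931 hPa.

931 hPa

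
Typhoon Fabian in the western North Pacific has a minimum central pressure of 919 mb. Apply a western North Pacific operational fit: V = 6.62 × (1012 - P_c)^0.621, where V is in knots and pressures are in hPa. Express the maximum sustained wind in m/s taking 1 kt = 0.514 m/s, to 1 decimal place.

ΔP = 1012 − 919 = 93 mb.
V ≈ 6.62 × 93^0.621 = 6.62 × 16.689 ≈ 110.481 kt.
110.481 × 0.514 ≈ 56.79 m/s → 56.8 m/s.

56.8 m/s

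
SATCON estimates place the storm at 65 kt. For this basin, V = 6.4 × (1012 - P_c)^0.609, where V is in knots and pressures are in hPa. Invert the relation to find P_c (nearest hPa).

967 hPa

ΔP = (V / 6.4)^(1/0.609) = (65/6.4)^1.642.
65/6.4 = 10.156; 10.156^1.642 ≈ 44.99 hPa.
P_c = 1012 − 44.99 = 967.01 ≈ 967 hPa.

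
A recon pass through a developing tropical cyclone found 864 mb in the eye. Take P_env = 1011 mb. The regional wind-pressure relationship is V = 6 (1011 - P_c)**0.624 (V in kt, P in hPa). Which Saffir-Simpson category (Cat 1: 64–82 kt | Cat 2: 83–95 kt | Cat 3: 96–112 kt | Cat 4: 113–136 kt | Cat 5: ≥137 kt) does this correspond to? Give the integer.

4

ΔP = 1011 − 864 = 147 mb.
V ≈ 6 × 147^0.624 = 6 × 22.51 ≈ 135 kt.
135 kt falls in the Category 4 band.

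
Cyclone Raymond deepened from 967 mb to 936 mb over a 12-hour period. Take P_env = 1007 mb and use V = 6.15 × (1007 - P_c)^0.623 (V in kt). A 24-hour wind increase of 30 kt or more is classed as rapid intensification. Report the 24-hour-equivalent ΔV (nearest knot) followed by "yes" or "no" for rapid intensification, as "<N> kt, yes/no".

53 kt, yes

V₁: ΔP = 40, V ≈ 6.15 × 40^0.623 ≈ 61.23 kt.
V₂: ΔP = 71, V ≈ 6.15 × 71^0.623 ≈ 87.54 kt.
ΔV over 12 h = 26.31 kt → 24 h equivalent = 26.31 × 24/12 ≈ 52.62 kt.
53 kt ≥ 30 kt ⇒ rapid intensification.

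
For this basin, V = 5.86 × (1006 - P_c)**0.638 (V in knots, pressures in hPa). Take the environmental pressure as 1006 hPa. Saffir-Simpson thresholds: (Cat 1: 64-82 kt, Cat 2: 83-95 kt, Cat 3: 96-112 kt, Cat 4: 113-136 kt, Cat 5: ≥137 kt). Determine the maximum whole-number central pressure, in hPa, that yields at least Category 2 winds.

942 hPa

Category 2 begins at V = 83 kt.
Required ΔP = (83/5.86)^(1/0.638) = 14.164^1.567 ≈ 63.73 hPa.
P_c ≤ 1006 − 63.73 = 942.27, so the highest integer P_c is 942 hPa.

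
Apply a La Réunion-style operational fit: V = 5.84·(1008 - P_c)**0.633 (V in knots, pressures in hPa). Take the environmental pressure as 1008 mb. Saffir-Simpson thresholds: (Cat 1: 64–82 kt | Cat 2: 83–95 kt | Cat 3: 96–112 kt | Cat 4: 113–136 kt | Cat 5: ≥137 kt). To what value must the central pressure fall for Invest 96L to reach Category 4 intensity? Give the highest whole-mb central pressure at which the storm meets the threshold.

900 mb

Category 4 begins at V = 113 kt.
Required ΔP = (113/5.84)^(1/0.633) = 19.349^1.580 ≈ 107.81 mb.
P_c ≤ 1008 − 107.81 = 900.19, so the highest integer P_c is 900 mb.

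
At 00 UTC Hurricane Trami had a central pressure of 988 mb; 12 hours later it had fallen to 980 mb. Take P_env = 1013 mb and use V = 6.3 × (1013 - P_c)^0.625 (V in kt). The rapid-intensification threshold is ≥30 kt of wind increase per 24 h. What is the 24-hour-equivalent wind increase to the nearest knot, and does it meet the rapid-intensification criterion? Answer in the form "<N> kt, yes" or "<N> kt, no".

18 kt, no

V₁: ΔP = 25, V ≈ 6.3 × 25^0.625 ≈ 47.10 kt.
V₂: ΔP = 33, V ≈ 6.3 × 33^0.625 ≈ 56.03 kt.
ΔV over 12 h = 8.93 kt → 24 h equivalent = 8.93 × 24/12 ≈ 17.86 kt.
18 kt < 30 kt ⇒ not rapid intensification.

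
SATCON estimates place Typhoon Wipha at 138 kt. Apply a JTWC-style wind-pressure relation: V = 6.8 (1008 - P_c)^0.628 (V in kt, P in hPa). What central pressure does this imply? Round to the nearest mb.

887 mb

ΔP = (V / 6.8)^(1/0.628) = (138/6.8)^1.592.
138/6.8 = 20.294; 20.294^1.592 ≈ 120.73 mb.
P_c = 1008 − 120.73 = 887.27 ≈ 887 mb.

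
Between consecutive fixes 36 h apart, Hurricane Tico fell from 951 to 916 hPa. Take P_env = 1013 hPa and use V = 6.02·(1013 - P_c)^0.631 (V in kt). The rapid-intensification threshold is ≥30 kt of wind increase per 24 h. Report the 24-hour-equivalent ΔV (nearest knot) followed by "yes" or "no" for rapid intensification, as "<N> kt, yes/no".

V₁: ΔP = 62, V ≈ 6.02 × 62^0.631 ≈ 81.39 kt.
V₂: ΔP = 97, V ≈ 6.02 × 97^0.631 ≈ 107.96 kt.
ΔV over 36 h = 26.57 kt → 24 h equivalent = 26.57 × 24/36 ≈ 17.71 kt.
18 kt < 30 kt ⇒ not rapid intensification.

18 kt, no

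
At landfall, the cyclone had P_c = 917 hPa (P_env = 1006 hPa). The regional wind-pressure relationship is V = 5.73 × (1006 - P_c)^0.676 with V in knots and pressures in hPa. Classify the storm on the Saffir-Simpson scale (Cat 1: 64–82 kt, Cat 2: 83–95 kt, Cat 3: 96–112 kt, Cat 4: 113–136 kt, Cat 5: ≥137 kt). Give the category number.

ΔP = 1006 − 917 = 89 hPa.
V ≈ 5.73 × 89^0.676 = 5.73 × 20.79 ≈ 119 kt.
119 kt falls in the Category 4 band.

4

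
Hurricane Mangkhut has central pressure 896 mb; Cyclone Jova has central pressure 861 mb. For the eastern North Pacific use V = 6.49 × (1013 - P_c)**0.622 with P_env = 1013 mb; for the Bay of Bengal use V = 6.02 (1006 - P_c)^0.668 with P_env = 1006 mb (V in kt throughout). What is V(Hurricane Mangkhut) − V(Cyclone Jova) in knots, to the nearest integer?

Hurricane Mangkhut: ΔP = 117; V ≈ 6.49 × 117^0.622 ≈ 125.50 kt.
Cyclone Jova: ΔP = 145; V ≈ 6.02 × 145^0.668 ≈ 167.26 kt.
Difference ≈ 125.50 − 167.26 = -41.76 → -42 kt.

-42 kt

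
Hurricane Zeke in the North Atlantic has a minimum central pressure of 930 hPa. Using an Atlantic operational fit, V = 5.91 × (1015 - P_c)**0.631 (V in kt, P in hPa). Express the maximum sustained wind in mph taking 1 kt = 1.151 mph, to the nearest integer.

ΔP = 1015 − 930 = 85 hPa.
V ≈ 5.91 × 85^0.631 = 5.91 × 16.499 ≈ 97.510 kt.
97.510 × 1.151 ≈ 112.23 mph → 112 mph.

112 mph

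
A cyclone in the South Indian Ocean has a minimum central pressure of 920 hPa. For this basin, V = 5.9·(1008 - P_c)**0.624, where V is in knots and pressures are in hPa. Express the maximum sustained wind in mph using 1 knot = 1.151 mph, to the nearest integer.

111 mph

ΔP = 1008 − 920 = 88 hPa.
V ≈ 5.9 × 88^0.624 = 5.9 × 16.344 ≈ 96.429 kt.
96.429 × 1.151 ≈ 110.99 mph → 111 mph.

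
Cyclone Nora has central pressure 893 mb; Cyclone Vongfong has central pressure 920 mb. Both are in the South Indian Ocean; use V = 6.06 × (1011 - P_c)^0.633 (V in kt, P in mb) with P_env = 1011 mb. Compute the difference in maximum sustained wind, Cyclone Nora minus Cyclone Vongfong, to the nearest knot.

19 kt

Cyclone Nora: ΔP = 118; V ≈ 6.06 × 118^0.633 ≈ 124.16 kt.
Cyclone Vongfong: ΔP = 91; V ≈ 6.06 × 91^0.633 ≈ 105.33 kt.
Difference ≈ 124.16 − 105.33 = 18.83 → 19 kt.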